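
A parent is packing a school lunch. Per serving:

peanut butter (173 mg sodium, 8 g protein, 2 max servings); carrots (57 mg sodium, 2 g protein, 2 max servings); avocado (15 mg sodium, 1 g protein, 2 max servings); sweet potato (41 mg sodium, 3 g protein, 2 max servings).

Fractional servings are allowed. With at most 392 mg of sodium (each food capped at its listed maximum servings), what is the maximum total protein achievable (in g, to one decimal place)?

20.9 g

Protein per mg sodium: sweet potato 0.07317, avocado 0.06667, peanut butter 0.04624, carrots 0.03509.
Take 2 servings of sweet potato: uses 82 mg sodium, +6.0 g protein (running total 6.0 g).
Take 2 servings of avocado: uses 30 mg sodium, +2.0 g protein (running total 8.0 g).
Take 1.618 servings of peanut butter: uses 280 mg sodium, +12.9 g protein (running total 20.9 g).
Greedy by best ratio exhausts the sodium allowance optimally: 20.9 g.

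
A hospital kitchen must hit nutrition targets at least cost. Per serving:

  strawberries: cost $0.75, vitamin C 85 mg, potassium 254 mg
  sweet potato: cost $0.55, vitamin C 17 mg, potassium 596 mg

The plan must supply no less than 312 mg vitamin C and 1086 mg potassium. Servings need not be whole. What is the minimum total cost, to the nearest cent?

$2.87

An LP optimum is at a vertex; with two nutrient constraints at most two foods are used. Check each candidate.
strawberries only: max(312/85, 1086/254) = 4.276 servings → $3.21.
sweet potato only: max(312/17, 1086/596) = 18.35 servings → $10.09.
strawberries + sweet potato with both tight: 3.614 servings and 0.2819 servings → $2.87.
The minimum over all feasible corners is $2.87.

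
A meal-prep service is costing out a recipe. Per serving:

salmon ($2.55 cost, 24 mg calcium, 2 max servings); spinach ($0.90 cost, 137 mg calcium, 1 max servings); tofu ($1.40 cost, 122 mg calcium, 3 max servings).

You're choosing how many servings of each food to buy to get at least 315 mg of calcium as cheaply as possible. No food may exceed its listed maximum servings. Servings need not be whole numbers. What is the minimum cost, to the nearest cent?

$2.94

Cost per mg of calcium: spinach $0.0066, tofu $0.0115, salmon $0.1062.
Take 1 serving of spinach: +137.0 mg calcium for $0.90 (total $0.90, still need 178.0 mg).
Take 1.459 servings of tofu: +178.0 mg calcium for $2.04 (total $2.94, still need 0.0 mg).
Greedy by cheapest-per-mg is optimal for a single linear constraint, so the minimum cost is $2.94.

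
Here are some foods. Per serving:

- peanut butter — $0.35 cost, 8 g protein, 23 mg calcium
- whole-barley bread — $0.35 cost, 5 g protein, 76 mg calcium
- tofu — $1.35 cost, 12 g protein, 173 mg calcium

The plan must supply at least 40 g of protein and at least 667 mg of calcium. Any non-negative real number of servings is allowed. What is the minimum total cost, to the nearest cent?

$3.07

Check every corner: each single food scaled to meet both minima, and each pair solved so both constraints bind.
peanut butter only: max(40/8, 667/23) = 29 servings → $10.15.
whole-barley bread only: max(40/5, 667/76) = 8.776 servings → $3.07.
tofu only: max(40/12, 667/173) = 3.855 servings → $5.20.
peanut butter + whole-barley bread: intersection lies outside the first quadrant.
peanut butter + tofu with both targets exact would need a negative amount; discard.
whole-barley bread + tofu: the both-tight solution has a negative serving — not a feasible corner.
The minimum over all feasible corners is $3.07.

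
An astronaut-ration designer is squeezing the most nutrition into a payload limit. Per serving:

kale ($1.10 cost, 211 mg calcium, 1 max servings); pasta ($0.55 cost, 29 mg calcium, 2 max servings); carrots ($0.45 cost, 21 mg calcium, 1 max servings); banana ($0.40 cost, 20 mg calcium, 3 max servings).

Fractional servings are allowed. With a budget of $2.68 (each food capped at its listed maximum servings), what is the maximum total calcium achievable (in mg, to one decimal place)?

Calcium per dollar: kale 191.8, pasta 52.73, banana 50, carrots 46.67.
Take 1 serving of kale: spends $1.10, +211.0 mg calcium (running total 211.0 mg).
Take 2 servings of pasta: spends $1.10, +58.0 mg calcium (running total 269.0 mg).
Take 1.2 servings of banana: spends $0.48, +24.0 mg calcium (running total 293.0 mg).
Greedy by best ratio exhausts the cost allowance optimally: 293.0 mg.

293.0 mg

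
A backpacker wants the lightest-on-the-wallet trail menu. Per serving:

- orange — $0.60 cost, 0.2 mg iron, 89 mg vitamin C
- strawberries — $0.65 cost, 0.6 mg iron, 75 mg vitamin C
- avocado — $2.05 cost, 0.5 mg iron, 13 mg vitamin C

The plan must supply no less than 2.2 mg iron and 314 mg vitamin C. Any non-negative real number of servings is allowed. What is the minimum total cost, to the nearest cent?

$2.62

Compare the cost at each extreme point of the feasible region.
orange only: max(2.2/0.2, 314/89) = 11 servings → $6.60.
strawberries only: max(2.2/0.6, 314/75) = 4.187 servings → $2.72.
avocado only: max(2.2/0.5, 314/13) = 24.15 servings → $49.52.
orange + strawberries with both tight: 0.6094 servings and 3.464 servings → $2.62.
orange + avocado with both tight: 3.064 servings and 3.174 servings → $8.35.
strawberries + avocado: intersection lies outside the first quadrant.
So the least-cost plan costs $2.62.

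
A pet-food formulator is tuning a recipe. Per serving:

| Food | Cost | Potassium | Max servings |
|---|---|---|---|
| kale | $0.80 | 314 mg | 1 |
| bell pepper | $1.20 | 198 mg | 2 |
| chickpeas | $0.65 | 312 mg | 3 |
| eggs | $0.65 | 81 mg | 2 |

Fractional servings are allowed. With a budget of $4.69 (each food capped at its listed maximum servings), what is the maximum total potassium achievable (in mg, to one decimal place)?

Potassium per dollar: chickpeas 480, kale 392.5, bell pepper 165, eggs 124.6.
Take 3 servings of chickpeas: spends $1.95, +936.0 mg potassium (running total 936.0 mg).
Take 1 serving of kale: spends $0.80, +314.0 mg potassium (running total 1250.0 mg).
Take 1.617 servings of bell pepper: spends $1.94, +320.1 mg potassium (running total 1570.1 mg).
Filling greedily by potassium-per-dollar is optimal for one linear limit, giving 1570.1 mg.

1570.1 mg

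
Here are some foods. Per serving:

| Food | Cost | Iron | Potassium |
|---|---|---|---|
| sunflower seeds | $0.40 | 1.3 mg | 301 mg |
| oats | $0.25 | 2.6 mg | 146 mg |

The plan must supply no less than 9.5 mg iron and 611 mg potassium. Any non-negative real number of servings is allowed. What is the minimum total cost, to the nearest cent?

$1.01

sunflower seeds only: max(9.5/1.3, 611/301) = 7.308 servings → $2.92.
oats only: max(9.5/2.6, 611/146) = 4.185 servings → $1.05.
sunflower seeds + oats with both tight: 0.3401 servings and 3.484 servings → $1.01.
Cheapest feasible corner: $1.01.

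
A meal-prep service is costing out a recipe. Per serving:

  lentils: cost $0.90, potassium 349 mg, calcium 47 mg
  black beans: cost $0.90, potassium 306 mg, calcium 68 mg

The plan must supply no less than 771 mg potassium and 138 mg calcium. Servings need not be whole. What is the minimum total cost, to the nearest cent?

$2.13

Two binding constraints pin down two serving amounts, so the optimal mix uses at most two foods. The candidates are each food alone (scaled to the tighter of potassium/calcium) and each pair with both constraints tight.
lentils only: max(771/349, 138/47) = 2.936 servings → $2.64.
black beans only: max(771/306, 138/68) = 2.52 servings → $2.27.
lentils + black beans with both tight: 1.091 servings and 1.275 servings → $2.13.
Cheapest feasible corner: $2.13.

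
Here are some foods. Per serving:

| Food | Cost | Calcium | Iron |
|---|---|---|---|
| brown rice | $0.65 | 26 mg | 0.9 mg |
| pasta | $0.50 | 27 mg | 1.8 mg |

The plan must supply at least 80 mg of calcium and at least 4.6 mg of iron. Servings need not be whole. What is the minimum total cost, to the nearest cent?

A basic optimal solution has at most two foods positive. Try each food alone and each pair with both targets met exactly.
brown rice only: max(80/26, 4.6/0.9) = 5.111 servings → $3.32.
pasta only: max(80/27, 4.6/1.8) = 2.963 servings → $1.48.
brown rice + pasta with both tight: 0.88 servings and 2.116 servings → $1.63.
So the least-cost plan costs $1.48.

$1.48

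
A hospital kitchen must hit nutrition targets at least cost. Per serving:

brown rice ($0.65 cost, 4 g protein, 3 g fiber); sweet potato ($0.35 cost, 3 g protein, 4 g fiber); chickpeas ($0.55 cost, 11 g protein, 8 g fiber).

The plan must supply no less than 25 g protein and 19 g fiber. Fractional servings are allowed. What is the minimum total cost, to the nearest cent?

$1.31

brown rice only: max(25/4, 19/3) = 6.333 servings → $4.12.
sweet potato only: max(25/3, 19/4) = 8.333 servings → $2.92.
chickpeas only: max(25/11, 19/8) = 2.375 servings → $1.31.
brown rice + sweet potato with both tight: 6.143 servings and 0.1429 servings → $4.04.
brown rice + chickpeas: intersection lies outside the first quadrant.
sweet potato + chickpeas with both tight: 0.45 servings and 2.15 servings → $1.34.
Cheapest feasible corner: $1.31.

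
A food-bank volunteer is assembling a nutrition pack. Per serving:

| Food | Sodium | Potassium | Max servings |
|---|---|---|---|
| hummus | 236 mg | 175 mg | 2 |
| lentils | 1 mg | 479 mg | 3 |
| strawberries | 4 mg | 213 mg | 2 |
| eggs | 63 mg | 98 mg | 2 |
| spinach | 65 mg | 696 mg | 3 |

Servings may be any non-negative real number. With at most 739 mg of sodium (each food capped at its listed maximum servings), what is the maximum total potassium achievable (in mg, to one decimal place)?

Potassium per mg sodium: lentils 479, strawberries 53.25, spinach 10.71, eggs 1.556, hummus 0.7415.
Take 3 servings of lentils: uses 3 mg sodium, +1437.0 mg potassium (running total 1437.0 mg).
Take 2 servings of strawberries: uses 8 mg sodium, +426.0 mg potassium (running total 1863.0 mg).
Take 3 servings of spinach: uses 195 mg sodium, +2088.0 mg potassium (running total 3951.0 mg).
Take 2 servings of eggs: uses 126 mg sodium, +196.0 mg potassium (running total 4147.0 mg).
Take 1.725 servings of hummus: uses 407 mg sodium, +301.8 mg potassium (running total 4448.8 mg).
Greedy by best ratio exhausts the sodium allowance optimally: 4448.8 mg.

4448.8 mg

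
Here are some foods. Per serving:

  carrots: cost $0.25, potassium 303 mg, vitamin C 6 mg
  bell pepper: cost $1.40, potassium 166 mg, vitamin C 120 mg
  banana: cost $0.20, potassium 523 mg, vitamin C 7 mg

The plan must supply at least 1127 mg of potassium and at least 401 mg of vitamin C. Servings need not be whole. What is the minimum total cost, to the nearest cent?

Compare the cost at each extreme point of the feasible region.
carrots only: max(1127/303, 401/6) = 66.83 servings → $16.71.
bell pepper only: max(1127/166, 401/120) = 6.789 servings → $9.50.
banana only: max(1127/523, 401/7) = 57.29 servings → $11.46.
carrots + bell pepper with both tight: 1.942 servings and 3.245 servings → $5.03.
carrots + banana: intersection lies outside the first quadrant.
bell pepper + banana with both tight: 3.277 servings and 1.115 servings → $4.81.
The minimum over all feasible corners is $4.81.

$4.81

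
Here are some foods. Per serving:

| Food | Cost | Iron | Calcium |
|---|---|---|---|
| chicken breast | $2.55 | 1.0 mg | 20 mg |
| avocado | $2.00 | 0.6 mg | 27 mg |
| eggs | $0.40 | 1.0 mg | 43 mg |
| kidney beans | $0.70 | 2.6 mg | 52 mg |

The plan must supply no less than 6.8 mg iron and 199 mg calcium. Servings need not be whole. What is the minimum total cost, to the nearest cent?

$2.19

This is a tiny linear program; its minimum lies at a vertex of the feasible set. List the vertices and price them.
chicken breast only: max(6.8/1.0, 199/20) = 9.95 servings → $25.37.
avocado only: max(6.8/0.6, 199/27) = 11.33 servings → $22.67.
eggs only: max(6.8/1.0, 199/43) = 6.8 servings → $2.72.
kidney beans only: max(6.8/2.6, 199/52) = 3.827 servings → $2.68.
chicken breast + avocado with both tight: 4.28 servings and 4.2 servings → $19.31.
chicken breast + eggs with both tight: 4.061 servings and 2.739 servings → $11.45.
chicken breast + kidney beans (both tight): parallel constraints — no distinct corner.
avocado + eggs with both targets exact would need a negative amount; discard.
avocado + kidney beans with both tight: 4.2 servings and 1.646 servings → $9.55.
eggs + kidney beans with both tight: 2.739 servings and 1.562 servings → $2.19.
So the least-cost plan costs $2.19.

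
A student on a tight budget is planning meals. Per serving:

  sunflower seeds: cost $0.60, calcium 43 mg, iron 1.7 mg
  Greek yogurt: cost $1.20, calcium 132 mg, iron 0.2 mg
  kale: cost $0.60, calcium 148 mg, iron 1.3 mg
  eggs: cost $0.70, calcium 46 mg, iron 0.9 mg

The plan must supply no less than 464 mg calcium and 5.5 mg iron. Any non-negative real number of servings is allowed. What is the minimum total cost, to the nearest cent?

$2.34

sunflower seeds only: max(464/43, 5.5/1.7) = 10.79 servings → $6.47.
Greek yogurt only: max(464/132, 5.5/0.2) = 27.5 servings → $33.00.
kale only: max(464/148, 5.5/1.3) = 4.231 servings → $2.54.
eggs only: max(464/46, 5.5/0.9) = 10.09 servings → $7.06.
sunflower seeds + Greek yogurt with both tight: 2.934 servings and 2.559 servings → $4.83.
sunflower seeds + kale with both tight: 1.077 servings and 2.822 servings → $2.34.
sunflower seeds + eggs with both targets exact would need a negative amount; discard.
Greek yogurt + kale: the both-tight solution has a negative serving — not a feasible corner.
Greek yogurt + eggs with both tight: 1.502 servings and 5.777 servings → $5.85.
kale + eggs with both tight: 2.243 servings and 2.872 servings → $3.36.
Cheapest feasible corner: $2.34.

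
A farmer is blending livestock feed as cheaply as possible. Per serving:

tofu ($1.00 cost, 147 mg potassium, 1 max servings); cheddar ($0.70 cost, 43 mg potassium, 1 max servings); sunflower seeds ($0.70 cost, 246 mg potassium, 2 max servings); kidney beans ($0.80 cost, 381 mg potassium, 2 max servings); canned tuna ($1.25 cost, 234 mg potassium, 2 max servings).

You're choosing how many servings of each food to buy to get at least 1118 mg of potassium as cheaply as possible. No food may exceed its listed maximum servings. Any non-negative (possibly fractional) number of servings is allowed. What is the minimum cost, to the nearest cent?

Cost per mg of potassium: kidney beans $0.0021, sunflower seeds $0.0028, canned tuna $0.0053, tofu $0.0068, cheddar $0.0163.
Take 2 servings of kidney beans: +762.0 mg potassium for $1.60 (total $1.60, still need 356.0 mg).
Take 1.447 servings of sunflower seeds: +356.0 mg potassium for $1.01 (total $2.61, still need 0.0 mg).
Greedy by cheapest-per-mg is optimal for a single linear constraint, so the minimum cost is $2.61.

$2.61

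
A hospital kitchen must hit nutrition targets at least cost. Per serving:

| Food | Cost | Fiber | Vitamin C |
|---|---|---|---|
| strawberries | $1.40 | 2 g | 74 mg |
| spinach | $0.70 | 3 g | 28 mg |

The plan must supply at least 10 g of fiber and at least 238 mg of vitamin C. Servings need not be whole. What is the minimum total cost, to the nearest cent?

$4.77

Minimising a linear cost over {fiber ≥ 10, vitamin C ≥ 238, servings ≥ 0} — the optimum is at a vertex, using one or two foods.
strawberries only: max(10/2, 238/74) = 5 servings → $7.00.
spinach only: max(10/3, 238/28) = 8.5 servings → $5.95.
strawberries + spinach with both tight: 2.614 servings and 1.59 servings → $4.77.
The minimum over all feasible corners is $4.77.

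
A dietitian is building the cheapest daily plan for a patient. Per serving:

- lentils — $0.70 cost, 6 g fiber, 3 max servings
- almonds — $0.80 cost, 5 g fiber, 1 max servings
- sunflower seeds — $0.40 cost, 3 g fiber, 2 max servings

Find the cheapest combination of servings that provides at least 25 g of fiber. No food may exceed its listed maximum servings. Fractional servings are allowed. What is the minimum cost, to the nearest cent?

$3.06

Cost per g of fiber: lentils $0.1167, sunflower seeds $0.1333, almonds $0.1600.
Take 3 servings of lentils: +18.0 g fiber for $2.10 (total $2.10, still need 7.0 g).
Take 2 servings of sunflower seeds: +6.0 g fiber for $0.80 (total $2.90, still need 1.0 g).
Take 0.2 servings of almonds: +1.0 g fiber for $0.16 (total $3.06, still need 0.0 g).
Filling from the cheapest source first is optimal under one linear minimum: $3.06.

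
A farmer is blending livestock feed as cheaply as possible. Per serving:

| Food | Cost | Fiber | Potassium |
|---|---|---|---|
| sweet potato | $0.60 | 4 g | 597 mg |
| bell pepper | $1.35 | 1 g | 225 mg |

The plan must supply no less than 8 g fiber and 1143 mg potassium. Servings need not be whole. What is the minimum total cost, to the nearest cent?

$1.20

Minimising a linear cost over {fiber ≥ 8, potassium ≥ 1143, servings ≥ 0} — the optimum is at a vertex, using one or two foods.
sweet potato only: max(8/4, 1143/597) = 2 servings → $1.20.
bell pepper only: max(8/1, 1143/225) = 8 servings → $10.80.
sweet potato + bell pepper: the both-tight solution has a negative serving — not a feasible corner.
The minimum over all feasible corners is $1.20.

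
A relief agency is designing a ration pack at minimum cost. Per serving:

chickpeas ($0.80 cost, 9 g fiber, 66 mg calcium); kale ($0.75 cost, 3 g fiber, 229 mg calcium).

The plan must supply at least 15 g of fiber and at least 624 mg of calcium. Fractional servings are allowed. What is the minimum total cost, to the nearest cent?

$2.53

A basic optimal solution has at most two foods positive. Try each food alone and each pair with both targets met exactly.
chickpeas only: max(15/9, 624/66) = 9.455 servings → $7.56.
kale only: max(15/3, 624/229) = 5 servings → $3.75.
chickpeas + kale with both tight: 0.839 servings and 2.483 servings → $2.53.
Cheapest feasible corner: $2.53.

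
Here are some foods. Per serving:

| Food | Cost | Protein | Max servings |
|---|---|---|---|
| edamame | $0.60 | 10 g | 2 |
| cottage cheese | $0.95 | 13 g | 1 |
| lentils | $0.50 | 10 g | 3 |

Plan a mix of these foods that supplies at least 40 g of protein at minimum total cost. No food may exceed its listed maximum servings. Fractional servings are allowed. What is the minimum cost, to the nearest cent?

$2.10

Cost per g of protein: lentils $0.0500, edamame $0.0600, cottage cheese $0.0731.
Take 3 servings of lentils: +30.0 g protein for $1.50 (total $1.50, still need 10.0 g).
Take 1 serving of edamame: +10.0 g protein for $0.60 (total $2.10, still need 0.0 g).
Greedy by cheapest-per-g is optimal for a single linear constraint, so the minimum cost is $2.10.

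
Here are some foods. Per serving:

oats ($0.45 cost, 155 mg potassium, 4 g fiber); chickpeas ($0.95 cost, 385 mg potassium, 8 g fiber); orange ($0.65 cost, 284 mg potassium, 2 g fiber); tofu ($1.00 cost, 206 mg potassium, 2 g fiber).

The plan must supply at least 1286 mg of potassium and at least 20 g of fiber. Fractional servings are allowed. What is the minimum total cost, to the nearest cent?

$3.09

For a min-cost LP with two ≥-constraints, a basic feasible solution has at most two positive variables.
oats only: max(1286/155, 20/4) = 8.297 servings → $3.73.
chickpeas only: max(1286/385, 20/8) = 3.34 servings → $3.17.
orange only: max(1286/284, 20/2) = 10 servings → $6.50.
tofu only: max(1286/206, 20/2) = 10 servings → $10.00.
oats + chickpeas with both targets exact would need a negative amount; discard.
oats + orange with both tight: 3.763 servings and 2.475 servings → $3.30.
oats + tofu with both tight: 3.012 servings and 3.977 servings → $5.33.
chickpeas + orange with both tight: 2.069 servings and 1.723 servings → $3.09.
chickpeas + tofu with both tight: 1.763 servings and 2.948 servings → $4.62.
orange + tofu with both targets exact would need a negative amount; discard.
The minimum over all feasible corners is $3.09.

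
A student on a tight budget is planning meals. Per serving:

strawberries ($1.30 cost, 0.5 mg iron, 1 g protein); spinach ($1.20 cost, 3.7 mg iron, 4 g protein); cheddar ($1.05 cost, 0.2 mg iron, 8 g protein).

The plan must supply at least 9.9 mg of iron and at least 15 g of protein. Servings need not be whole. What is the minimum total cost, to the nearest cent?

For a min-cost LP with two ≥-constraints, a basic feasible solution has at most two positive variables.
strawberries only: max(9.9/0.5, 15/1) = 19.8 servings → $25.74.
spinach only: max(9.9/3.7, 15/4) = 3.75 servings → $4.50.
cheddar only: max(9.9/0.2, 15/8) = 49.5 servings → $51.98.
strawberries + spinach with both tight: 9.353 servings and 1.412 servings → $13.85.
strawberries + cheddar: the both-tight solution has a negative serving — not a feasible corner.
spinach + cheddar with both tight: 2.646 servings and 0.5521 servings → $3.75.
Cheapest feasible corner: $3.75.

$3.75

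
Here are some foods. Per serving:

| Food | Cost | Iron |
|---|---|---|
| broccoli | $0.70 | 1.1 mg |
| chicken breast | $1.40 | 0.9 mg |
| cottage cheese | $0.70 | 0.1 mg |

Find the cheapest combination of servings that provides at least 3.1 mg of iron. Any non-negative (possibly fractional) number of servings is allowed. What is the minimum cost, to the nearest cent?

Cost per mg of iron: broccoli $0.6364, chicken breast $1.5556, cottage cheese $7.0000.
With no serving limits, use only broccoli: 3.1 mg / 1.1 mg = 2.818 servings × $0.70 = $1.97.

$1.97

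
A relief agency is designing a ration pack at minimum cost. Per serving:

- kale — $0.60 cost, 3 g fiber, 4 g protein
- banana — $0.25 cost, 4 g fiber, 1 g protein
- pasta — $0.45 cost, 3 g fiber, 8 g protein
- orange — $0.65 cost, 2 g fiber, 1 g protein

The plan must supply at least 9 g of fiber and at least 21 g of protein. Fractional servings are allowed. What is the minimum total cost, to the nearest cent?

$1.24

The cheapest plan sits at a corner of the feasible region — with two constraints it uses at most two foods.
kale only: max(9/3, 21/4) = 5.25 servings → $3.15.
banana only: max(9/4, 21/1) = 21 servings → $5.25.
pasta only: max(9/3, 21/8) = 3 servings → $1.35.
orange only: max(9/2, 21/1) = 21 servings → $13.65.
kale + banana with both targets exact would need a negative amount; discard.
kale + pasta with both tight: 0.75 servings and 2.25 servings → $1.46.
kale + orange with both targets exact would need a negative amount; discard.
banana + pasta with both tight: 0.3103 servings and 2.586 servings → $1.24.
banana + orange: intersection lies outside the first quadrant.
pasta + orange with both tight: 2.538 servings and 0.6923 servings → $1.59.
Cheapest feasible corner: $1.24.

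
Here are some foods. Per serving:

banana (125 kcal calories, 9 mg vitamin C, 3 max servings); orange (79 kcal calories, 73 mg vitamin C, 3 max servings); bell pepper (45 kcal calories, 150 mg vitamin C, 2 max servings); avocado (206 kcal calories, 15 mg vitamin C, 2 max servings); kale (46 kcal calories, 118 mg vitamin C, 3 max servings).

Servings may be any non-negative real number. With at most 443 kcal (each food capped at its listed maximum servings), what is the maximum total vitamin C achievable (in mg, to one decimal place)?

Vitamin C per kcal: bell pepper 3.333, kale 2.565, orange 0.9241, avocado 0.07282, banana 0.072.
Take 2 servings of bell pepper: uses 90 kcal, +300.0 mg vitamin C (running total 300.0 mg).
Take 3 servings of kale: uses 138 kcal, +354.0 mg vitamin C (running total 654.0 mg).
Take 2.722 servings of orange: uses 215 kcal, +198.7 mg vitamin C (running total 852.7 mg).
Greedy by best ratio exhausts the calories allowance optimally: 852.7 mg.

852.7 mg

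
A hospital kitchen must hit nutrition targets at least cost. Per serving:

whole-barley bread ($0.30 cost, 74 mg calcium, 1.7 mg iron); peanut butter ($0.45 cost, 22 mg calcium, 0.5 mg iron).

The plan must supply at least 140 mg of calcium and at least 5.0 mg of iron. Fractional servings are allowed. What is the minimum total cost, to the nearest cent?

$0.88

whole-barley bread only: max(140/74, 5.0/1.7) = 2.941 servings → $0.88.
peanut butter only: max(140/22, 5.0/0.5) = 10 servings → $4.50.
whole-barley bread + peanut butter with both targets exact would need a negative amount; discard.
So the least-cost plan costs $0.88.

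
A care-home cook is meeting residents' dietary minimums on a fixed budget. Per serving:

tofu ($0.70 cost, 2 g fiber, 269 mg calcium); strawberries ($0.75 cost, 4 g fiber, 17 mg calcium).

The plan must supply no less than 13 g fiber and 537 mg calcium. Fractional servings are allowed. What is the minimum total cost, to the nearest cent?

$3.04

For a min-cost LP with two ≥-constraints, a basic feasible solution has at most two positive variables.
tofu only: max(13/2, 537/269) = 6.5 servings → $4.55.
strawberries only: max(13/4, 537/17) = 31.59 servings → $23.69.
tofu + strawberries with both tight: 1.849 servings and 2.325 servings → $3.04.
Cheapest feasible corner: $3.04.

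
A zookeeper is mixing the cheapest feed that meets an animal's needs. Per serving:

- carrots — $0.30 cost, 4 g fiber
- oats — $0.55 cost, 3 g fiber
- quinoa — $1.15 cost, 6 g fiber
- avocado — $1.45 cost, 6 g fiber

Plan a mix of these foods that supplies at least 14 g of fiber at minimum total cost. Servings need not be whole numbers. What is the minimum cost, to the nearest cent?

$1.05

Cost per g of fiber: carrots $0.0750, oats $0.1833, quinoa $0.1917, avocado $0.2417.
With no serving limits, use only carrots: 14 g / 4 g = 3.5 servings × $0.30 = $1.05.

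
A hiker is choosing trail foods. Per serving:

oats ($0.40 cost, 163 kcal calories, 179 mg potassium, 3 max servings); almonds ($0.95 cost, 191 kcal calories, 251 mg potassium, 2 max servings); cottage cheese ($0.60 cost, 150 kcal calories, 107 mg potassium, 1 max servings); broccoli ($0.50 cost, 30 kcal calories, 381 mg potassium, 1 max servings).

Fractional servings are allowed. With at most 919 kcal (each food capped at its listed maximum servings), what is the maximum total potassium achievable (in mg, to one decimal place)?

Potassium per kcal: broccoli 12.7, almonds 1.314, oats 1.098, cottage cheese 0.7133.
Take 1 serving of broccoli: uses 30 kcal, +381.0 mg potassium (running total 381.0 mg).
Take 2 servings of almonds: uses 382 kcal, +502.0 mg potassium (running total 883.0 mg).
Take 3 servings of oats: uses 489 kcal, +537.0 mg potassium (running total 1420.0 mg).
Take 0.12 servings of cottage cheese: uses 18 kcal, +12.8 mg potassium (running total 1432.8 mg).
Greedy by best ratio exhausts the calories allowance optimally: 1432.8 mg.

1432.8 mg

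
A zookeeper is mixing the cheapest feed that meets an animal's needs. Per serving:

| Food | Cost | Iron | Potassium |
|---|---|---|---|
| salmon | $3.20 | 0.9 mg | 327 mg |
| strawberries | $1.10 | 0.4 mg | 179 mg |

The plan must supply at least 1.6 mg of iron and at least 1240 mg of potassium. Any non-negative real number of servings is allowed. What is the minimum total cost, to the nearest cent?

With two linear requirements the optimum uses one or two foods; enumerate the corners.
salmon only: max(1.6/0.9, 1240/327) = 3.792 servings → $12.13.
strawberries only: max(1.6/0.4, 1240/179) = 6.927 servings → $7.62.
salmon + strawberries: intersection lies outside the first quadrant.
The minimum over all feasible corners is $7.62.

$7.62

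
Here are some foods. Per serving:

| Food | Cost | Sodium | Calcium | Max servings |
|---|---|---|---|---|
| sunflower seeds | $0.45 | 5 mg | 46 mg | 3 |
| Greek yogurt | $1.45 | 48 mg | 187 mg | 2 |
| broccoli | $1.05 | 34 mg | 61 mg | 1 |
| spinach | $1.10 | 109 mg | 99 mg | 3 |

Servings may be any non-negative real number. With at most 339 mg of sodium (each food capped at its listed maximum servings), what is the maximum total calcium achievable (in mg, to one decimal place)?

Calcium per mg sodium: sunflower seeds 9.2, Greek yogurt 3.896, broccoli 1.794, spinach 0.9083.
Take 3 servings of sunflower seeds: uses 15 mg sodium, +138.0 mg calcium (running total 138.0 mg).
Take 2 servings of Greek yogurt: uses 96 mg sodium, +374.0 mg calcium (running total 512.0 mg).
Take 1 serving of broccoli: uses 34 mg sodium, +61.0 mg calcium (running total 573.0 mg).
Take 1.78 servings of spinach: uses 194 mg sodium, +176.2 mg calcium (running total 749.2 mg).
Filling greedily by calcium-per-mg sodium is optimal for one linear limit, giving 749.2 mg.

749.2 mg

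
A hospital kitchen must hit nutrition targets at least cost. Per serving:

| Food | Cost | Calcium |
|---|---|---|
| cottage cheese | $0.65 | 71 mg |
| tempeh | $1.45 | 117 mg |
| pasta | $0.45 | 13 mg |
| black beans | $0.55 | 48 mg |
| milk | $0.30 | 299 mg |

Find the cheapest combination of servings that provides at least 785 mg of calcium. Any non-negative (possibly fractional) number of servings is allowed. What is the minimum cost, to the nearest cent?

$0.79

Cost per mg of calcium: milk $0.0010, cottage cheese $0.0092, black beans $0.0115, tempeh $0.0124, pasta $0.0346.
With no serving limits, use only milk: 785 mg / 299 mg = 2.625 servings × $0.30 = $0.79.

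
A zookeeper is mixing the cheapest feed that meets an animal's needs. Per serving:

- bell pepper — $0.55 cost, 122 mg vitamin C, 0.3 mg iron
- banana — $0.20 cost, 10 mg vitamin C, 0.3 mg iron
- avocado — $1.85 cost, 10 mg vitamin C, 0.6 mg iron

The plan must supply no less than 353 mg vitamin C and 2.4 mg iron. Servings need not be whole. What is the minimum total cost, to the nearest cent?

$2.45

bell pepper only: max(353/122, 2.4/0.3) = 8 servings → $4.40.
banana only: max(353/10, 2.4/0.3) = 35.3 servings → $7.06.
avocado only: max(353/10, 2.4/0.6) = 35.3 servings → $65.31.
bell pepper + banana with both tight: 2.438 servings and 5.562 servings → $2.45.
bell pepper + avocado with both tight: 2.675 servings and 2.662 servings → $6.40.
banana + avocado with both targets exact would need a negative amount; discard.
So the least-cost plan costs $2.45.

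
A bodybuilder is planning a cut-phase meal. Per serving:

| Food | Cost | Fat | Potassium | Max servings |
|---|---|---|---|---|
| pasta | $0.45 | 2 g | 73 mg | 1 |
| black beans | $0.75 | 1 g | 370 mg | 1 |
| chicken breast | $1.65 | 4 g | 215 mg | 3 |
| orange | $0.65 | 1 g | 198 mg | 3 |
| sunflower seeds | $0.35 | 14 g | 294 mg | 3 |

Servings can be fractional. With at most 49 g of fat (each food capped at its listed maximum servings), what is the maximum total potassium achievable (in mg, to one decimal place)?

2333.0 mg

Potassium per g fat: black beans 370, orange 198, chicken breast 53.75, pasta 36.5, sunflower seeds 21.
Take 1 serving of black beans: uses 1 g fat, +370.0 mg potassium (running total 370.0 mg).
Take 3 servings of orange: uses 3 g fat, +594.0 mg potassium (running total 964.0 mg).
Take 3 servings of chicken breast: uses 12 g fat, +645.0 mg potassium (running total 1609.0 mg).
Take 1 serving of pasta: uses 2 g fat, +73.0 mg potassium (running total 1682.0 mg).
Take 2.214 servings of sunflower seeds: uses 31 g fat, +651.0 mg potassium (running total 2333.0 mg).
Greedy by best ratio exhausts the fat allowance optimally: 2333.0 mg.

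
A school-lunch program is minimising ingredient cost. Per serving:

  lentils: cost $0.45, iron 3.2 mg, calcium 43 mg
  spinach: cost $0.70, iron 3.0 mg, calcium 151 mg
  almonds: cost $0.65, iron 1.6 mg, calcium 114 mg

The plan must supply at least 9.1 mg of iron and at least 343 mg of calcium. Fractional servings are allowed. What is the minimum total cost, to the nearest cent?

$1.83

Check every corner: each single food scaled to meet both minima, and each pair solved so both constraints bind.
lentils only: max(9.1/3.2, 343/43) = 7.977 servings → $3.59.
spinach only: max(9.1/3.0, 343/151) = 3.033 servings → $2.12.
almonds only: max(9.1/1.6, 343/114) = 5.688 servings → $3.70.
lentils + spinach with both tight: 0.9743 servings and 1.994 servings → $1.83.
lentils + almonds with both tight: 1.651 servings and 2.386 servings → $2.29.
spinach + almonds: intersection lies outside the first quadrant.
Cheapest feasible corner: $1.83.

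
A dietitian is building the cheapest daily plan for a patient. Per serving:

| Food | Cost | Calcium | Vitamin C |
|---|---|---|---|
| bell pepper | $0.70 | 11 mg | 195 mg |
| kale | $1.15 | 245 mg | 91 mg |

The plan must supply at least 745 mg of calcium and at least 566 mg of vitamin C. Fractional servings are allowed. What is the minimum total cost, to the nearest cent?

Compare the cost at each extreme point of the feasible region.
bell pepper only: max(745/11, 566/195) = 67.73 servings → $47.41.
kale only: max(745/245, 566/91) = 6.22 servings → $7.15.
bell pepper + kale with both tight: 1.515 servings and 2.973 servings → $4.48.
The minimum over all feasible corners is $4.48.

$4.48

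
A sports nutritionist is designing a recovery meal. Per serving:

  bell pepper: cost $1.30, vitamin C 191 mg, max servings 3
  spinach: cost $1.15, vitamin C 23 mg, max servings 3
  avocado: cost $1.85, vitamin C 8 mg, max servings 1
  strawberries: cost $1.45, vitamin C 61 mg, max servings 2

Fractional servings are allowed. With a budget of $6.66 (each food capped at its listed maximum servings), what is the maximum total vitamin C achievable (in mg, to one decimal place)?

Vitamin C per dollar: bell pepper 146.9, strawberries 42.07, spinach 20, avocado 4.324.
Take 3 servings of bell pepper: spends $3.90, +573.0 mg vitamin C (running total 573.0 mg).
Take 1.903 servings of strawberries: spends $2.76, +116.1 mg vitamin C (running total 689.1 mg).
Greedy by best ratio exhausts the cost allowance optimally: 689.1 mg.

689.1 mg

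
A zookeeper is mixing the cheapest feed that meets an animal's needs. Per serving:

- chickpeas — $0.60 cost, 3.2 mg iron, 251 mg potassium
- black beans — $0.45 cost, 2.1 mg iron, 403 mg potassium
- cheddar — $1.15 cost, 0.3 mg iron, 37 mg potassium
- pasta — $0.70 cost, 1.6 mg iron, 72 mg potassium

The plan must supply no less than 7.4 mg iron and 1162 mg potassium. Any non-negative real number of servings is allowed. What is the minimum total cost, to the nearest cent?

A basic optimal solution has at most two foods positive. Try each food alone and each pair with both targets met exactly.
chickpeas only: max(7.4/3.2, 1162/251) = 4.629 servings → $2.78.
black beans only: max(7.4/2.1, 1162/403) = 3.524 servings → $1.59.
cheddar only: max(7.4/0.3, 1162/37) = 31.41 servings → $36.12.
pasta only: max(7.4/1.6, 1162/72) = 16.14 servings → $11.30.
chickpeas + black beans with both tight: 0.7108 servings and 2.441 servings → $1.52.
chickpeas + cheddar: the both-tight solution has a negative serving — not a feasible corner.
chickpeas + pasta: intersection lies outside the first quadrant.
black beans + cheddar with both tight: 1.731 servings and 12.55 servings → $15.21.
black beans + pasta with both tight: 2.687 servings and 1.098 servings → $1.98.
cheddar + pasta with both targets exact would need a negative amount; discard.
Cheapest feasible corner: $1.52.

$1.52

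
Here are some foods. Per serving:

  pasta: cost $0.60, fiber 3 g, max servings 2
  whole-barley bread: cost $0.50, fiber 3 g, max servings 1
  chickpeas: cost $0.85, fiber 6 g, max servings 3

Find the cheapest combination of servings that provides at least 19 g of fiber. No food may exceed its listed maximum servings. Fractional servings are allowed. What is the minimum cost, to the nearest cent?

Cost per g of fiber: chickpeas $0.1417, whole-barley bread $0.1667, pasta $0.2000.
Take 3 servings of chickpeas: +18.0 g fiber for $2.55 (total $2.55, still need 1.0 g).
Take 0.3333 servings of whole-barley bread: +1.0 g fiber for $0.17 (total $2.72, still need 0.0 g).
Greedy by cheapest-per-g is optimal for a single linear constraint, so the minimum cost is $2.72.

$2.72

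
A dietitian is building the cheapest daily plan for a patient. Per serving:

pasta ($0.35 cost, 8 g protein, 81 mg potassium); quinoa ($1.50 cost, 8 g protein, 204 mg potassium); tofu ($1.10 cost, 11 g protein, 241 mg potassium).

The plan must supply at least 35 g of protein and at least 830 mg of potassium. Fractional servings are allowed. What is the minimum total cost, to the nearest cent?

pasta only: max(35/8, 830/81) = 10.25 servings → $3.59.
quinoa only: max(35/8, 830/204) = 4.375 servings → $6.56.
tofu only: max(35/11, 830/241) = 3.444 servings → $3.79.
pasta + quinoa with both tight: 0.5081 servings and 3.867 servings → $5.98.
pasta + tofu: intersection lies outside the first quadrant.
quinoa + tofu with both tight: 2.199 servings and 1.582 servings → $5.04.
Cheapest feasible corner: $3.59.

$3.59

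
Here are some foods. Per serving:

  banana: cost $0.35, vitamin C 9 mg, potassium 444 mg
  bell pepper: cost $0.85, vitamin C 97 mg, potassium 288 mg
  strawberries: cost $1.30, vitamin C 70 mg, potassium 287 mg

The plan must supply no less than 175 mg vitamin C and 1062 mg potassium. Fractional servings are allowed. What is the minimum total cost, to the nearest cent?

Compare the cost at each extreme point of the feasible region.
banana only: max(175/9, 1062/444) = 19.44 servings → $6.81.
bell pepper only: max(175/97, 1062/288) = 3.688 servings → $3.13.
strawberries only: max(175/70, 1062/287) = 3.7 servings → $4.81.
banana + bell pepper with both tight: 1.3 servings and 1.684 servings → $1.89.
banana + strawberries with both tight: 0.8462 servings and 2.391 servings → $3.40.
bell pepper + strawberries: intersection lies outside the first quadrant.
So the least-cost plan costs $1.89.

$1.89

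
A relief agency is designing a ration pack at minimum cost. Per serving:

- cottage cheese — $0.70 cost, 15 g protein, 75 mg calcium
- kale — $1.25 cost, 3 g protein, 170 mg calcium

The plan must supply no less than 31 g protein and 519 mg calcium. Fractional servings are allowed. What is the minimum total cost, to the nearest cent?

$4.05

cottage cheese only: max(31/15, 519/75) = 6.92 servings → $4.84.
kale only: max(31/3, 519/170) = 10.33 servings → $12.92.
cottage cheese + kale with both tight: 1.597 servings and 2.348 servings → $4.05.
Cheapest feasible corner: $4.05.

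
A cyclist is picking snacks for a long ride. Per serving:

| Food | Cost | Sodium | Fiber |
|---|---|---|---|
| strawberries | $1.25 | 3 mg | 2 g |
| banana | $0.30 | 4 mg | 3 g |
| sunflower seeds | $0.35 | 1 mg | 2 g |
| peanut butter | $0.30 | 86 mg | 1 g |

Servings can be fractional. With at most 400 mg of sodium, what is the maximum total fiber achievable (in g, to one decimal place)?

800.0 g

Fiber per mg sodium: sunflower seeds 2, banana 0.75, strawberries 0.6667, peanut butter 0.01163.
With no serving limits, spend the whole sodium allowance on sunflower seeds: 400 mg / 1 mg × 2 g = 800.0 g.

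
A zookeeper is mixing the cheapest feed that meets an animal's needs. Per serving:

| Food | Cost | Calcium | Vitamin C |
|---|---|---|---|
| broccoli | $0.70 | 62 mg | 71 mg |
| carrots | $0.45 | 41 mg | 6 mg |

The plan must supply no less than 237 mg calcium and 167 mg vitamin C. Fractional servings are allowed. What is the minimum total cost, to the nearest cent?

$2.64

broccoli only: max(237/62, 167/71) = 3.823 servings → $2.68.
carrots only: max(237/41, 167/6) = 27.83 servings → $12.53.
broccoli + carrots with both tight: 2.137 servings and 2.549 servings → $2.64.
The minimum over all feasible corners is $2.64.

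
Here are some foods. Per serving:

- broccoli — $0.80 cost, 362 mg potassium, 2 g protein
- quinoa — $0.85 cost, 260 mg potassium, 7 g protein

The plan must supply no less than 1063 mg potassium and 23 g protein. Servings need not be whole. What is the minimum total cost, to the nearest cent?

With two linear requirements the optimum uses one or two foods; enumerate the corners.
broccoli only: max(1063/362, 23/2) = 11.5 servings → $9.20.
quinoa only: max(1063/260, 23/7) = 4.088 servings → $3.48.
broccoli + quinoa with both tight: 0.7254 servings and 3.078 servings → $3.20.
So the least-cost plan costs $3.20.

$3.20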